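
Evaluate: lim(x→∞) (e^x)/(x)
This is an ∞/∞ indeterminate form.

Apply L'Hôpital's rule: differentiate numerator and denominator separately.
  f(x) = e^(x)   ⇒   f'(x) = e^(x)
  g(x) = x   ⇒   g'(x) = 1
  lim(x→∞) f'(x)/g'(x) = lim(x→∞) (e^(x))/(1)
  = ∞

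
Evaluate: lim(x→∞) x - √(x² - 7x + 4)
This is an ∞-∞ indeterminate form.

Combine fractions or rationalize to convert ∞-∞ to 0/0 form:
  lim(x→∞) x - √(x² - 7x + 4) = 7/2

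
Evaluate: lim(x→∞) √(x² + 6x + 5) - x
This is an ∞-∞ indeterminate form.

Combine fractions or rationalize to convert ∞-∞ to 0/0 form:
  lim(x→∞) √(x² + 6x + 5) - x = 3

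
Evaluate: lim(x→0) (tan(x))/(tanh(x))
This is a 0/0 indeterminate form.

Apply L'Hôpital's rule: differentiate numerator and denominator separately.
  f(x) = tan(x)   ⇒   f'(x) = tan(x)^2 + 1
  g(x) = tanh(x)   ⇒   g'(x) = 1 - tanh(x)^2
  lim(x→0) f'(x)/g'(x) = lim(x→0) (tan(x)^2 + 1)/(1 - tanh(x)^2)
  = 1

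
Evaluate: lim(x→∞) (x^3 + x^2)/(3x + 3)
This is an ∞/∞ indeterminate form.

Apply L'Hôpital's rule: differentiate numerator and denominator separately.
  f(x) = x^3 + x^2   ⇒   f'(x) = 3·x^2 + 2·x
  g(x) = 3·x + 3   ⇒   g'(x) = 3
  lim(x→∞) f'(x)/g'(x) = lim(x→∞) (3·x^2 + 2·x)/(3)
  = ∞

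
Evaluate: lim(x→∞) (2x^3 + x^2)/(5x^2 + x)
This is an ∞/∞ indeterminate form.

Apply L'Hôpital's rule: differentiate numerator and denominator separately.
  f(x) = 2·x^3 + x^2   ⇒   f'(x) = 6·x^2 + 2·x
  g(x) = 5·x^2 + x   ⇒   g'(x) = 10·x + 1
  lim(x→∞) f'(x)/g'(x) = lim(x→∞) (6·x^2 + 2·x)/(10·x + 1)
  = ∞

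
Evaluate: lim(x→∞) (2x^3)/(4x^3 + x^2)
This is an ∞/∞ indeterminate form.

Apply L'Hôpital's rule: differentiate numerator and denominator separately.
  f(x) = 2·x^3   ⇒   f'(x) = 6·x^2
  g(x) = 4·x^3 + x^2   ⇒   g'(x) = 12·x^2 + 2·x
  lim(x→∞) f'(x)/g'(x) = lim(x→∞) (6·x^2)/(12·x^2 + 2·x)
  = 1/2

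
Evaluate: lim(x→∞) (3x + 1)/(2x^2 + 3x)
This is an ∞/∞ indeterminate form.

Apply L'Hôpital's rule: differentiate numerator and denominator separately.
  f(x) = 3·x + 1   ⇒   f'(x) = 3
  g(x) = 2·x^2 + 3·x   ⇒   g'(x) = 4·x + 3
  lim(x→∞) f'(x)/g'(x) = lim(x→∞) (3)/(4·x + 3)
  = 0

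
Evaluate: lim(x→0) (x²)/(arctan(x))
This is a 0/0 indeterminate form.

Apply L'Hôpital's rule: differentiate numerator and denominator separately.
  f(x) = x^2   ⇒   f'(x) = 2·x
  g(x) = atan(x)   ⇒   g'(x) = 1/(x^2 + 1)
  lim(x→0) f'(x)/g'(x) = lim(x→0) (2·x)/(1/(x^2 + 1))
  = 0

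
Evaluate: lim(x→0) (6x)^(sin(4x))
This is an exponential indeterminate form.

For exponential indeterminate forms, take the natural log:
  Let L = lim(x→0) (6x)^(sin(4x))
  Then ln(L) = lim(x→0) [exponent × ln(base)]
  Evaluate using L'Hôpital or standard limits, then exponentiate.
  L = 1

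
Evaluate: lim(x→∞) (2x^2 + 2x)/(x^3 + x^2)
This is an ∞/∞ indeterminate form.

Apply L'Hôpital's rule: differentiate numerator and denominator separately.
  f(x) = 2·x^2 + 2·x   ⇒   f'(x) = 4·x + 2
  g(x) = x^3 + x^2   ⇒   g'(x) = 3·x^2 + 2·x
  lim(x→∞) f'(x)/g'(x) = lim(x→∞) (4·x + 2)/(3·x^2 + 2·x)
  = 0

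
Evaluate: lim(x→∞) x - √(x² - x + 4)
This is an ∞-∞ indeterminate form.

Combine fractions or rationalize to convert ∞-∞ to 0/0 form:
  lim(x→∞) x - √(x² - x + 4) = 1/2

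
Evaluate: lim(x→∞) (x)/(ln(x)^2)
This is an ∞/∞ indeterminate form.

Apply L'Hôpital's rule: differentiate numerator and denominator separately.
  f(x) = x   ⇒   f'(x) = 1
  g(x) = ln(x)^2   ⇒   g'(x) = 2·ln(x)/x
  lim(x→∞) f'(x)/g'(x) = lim(x→∞) (1)/(2·ln(x)/x)
  = ∞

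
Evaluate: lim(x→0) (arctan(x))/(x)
This is a 0/0 indeterminate form.

Apply L'Hôpital's rule: differentiate numerator and denominator separately.
  f(x) = atan(x)   ⇒   f'(x) = 1/(x^2 + 1)
  g(x) = x   ⇒   g'(x) = 1
  lim(x→0) f'(x)/g'(x) = lim(x→0) (1/(x^2 + 1))/(1)
  = 1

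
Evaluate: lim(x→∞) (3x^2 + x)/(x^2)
This is an ∞/∞ indeterminate form.

Apply L'Hôpital's rule: differentiate numerator and denominator separately.
  f(x) = 3·x^2 + x   ⇒   f'(x) = 6·x + 1
  g(x) = x^2   ⇒   g'(x) = 2·x
  lim(x→∞) f'(x)/g'(x) = lim(x→∞) (6·x + 1)/(2·x)
  = 3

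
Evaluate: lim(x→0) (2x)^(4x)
This is an exponential indeterminate form.

For exponential indeterminate forms, take the natural log:
  Let L = lim(x→0) (2x)^(4x)
  Then ln(L) = lim(x→0) [exponent × ln(base)]
  Evaluate using L'Hôpital or standard limits, then exponentiate.
  L = 1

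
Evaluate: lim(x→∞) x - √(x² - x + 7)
This is an ∞-∞ indeterminate form.

Combine fractions or rationalize to convert ∞-∞ to 0/0 form:
  lim(x→∞) x - √(x² - x + 7) = 1/2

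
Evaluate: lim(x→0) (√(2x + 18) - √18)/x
This is a standard limit.

Factor or rationalize the expression:
  lim(x→0) (√(2x + 18) - √18)/x = sqrt(2)/6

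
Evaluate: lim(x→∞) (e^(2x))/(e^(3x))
This is an ∞/∞ indeterminate form.

Apply L'Hôpital's rule: differentiate numerator and denominator separately.
  f(x) = e^(2·x)   ⇒   f'(x) = 2·e^(2·x)
  g(x) = e^(3·x)   ⇒   g'(x) = 3·e^(3·x)
  lim(x→∞) f'(x)/g'(x) = lim(x→∞) (2·e^(2·x))/(3·e^(3·x))
  = 0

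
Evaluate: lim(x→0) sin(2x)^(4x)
This is an exponential indeterminate form.

For exponential indeterminate forms, take the natural log:
  Let L = lim(x→0) sin(2x)^(4x)
  Then ln(L) = lim(x→0) [exponent × ln(base)]
  Evaluate using L'Hôpital or standard limits, then exponentiate.
  L = 1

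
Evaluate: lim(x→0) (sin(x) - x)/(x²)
This is a 0/0 indeterminate form.

Apply L'Hôpital's rule: differentiate numerator and denominator separately.
  f(x) = -x + sin(x)   ⇒   f'(x) = cos(x) - 1
  g(x) = x^2   ⇒   g'(x) = 2·x
  lim(x→0) f'(x)/g'(x) = lim(x→0) (cos(x) - 1)/(2·x)
  = 0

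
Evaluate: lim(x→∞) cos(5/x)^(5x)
This is an exponential indeterminate form.

For exponential indeterminate forms, take the natural log:
  Let L = lim(x→∞) cos(5/x)^(5x)
  Then ln(L) = lim(x→∞) [exponent × ln(base)]
  Evaluate using L'Hôpital or standard limits, then exponentiate.
  L = 1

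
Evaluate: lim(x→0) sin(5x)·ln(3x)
This is a 0·∞ indeterminate form.

Rewrite 0·∞ as a quotient (0/0 or ∞/∞ form), then apply L'Hôpital's rule:
  lim(x→0) sin(5x)·ln(3x) = 0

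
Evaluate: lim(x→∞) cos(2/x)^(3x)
This is an exponential indeterminate form.

For exponential indeterminate forms, take the natural log:
  Let L = lim(x→∞) cos(2/x)^(3x)
  Then ln(L) = lim(x→∞) [exponent × ln(base)]
  Evaluate using L'Hôpital or standard limits, then exponentiate.
  L = 1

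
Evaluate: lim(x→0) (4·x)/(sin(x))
This is a 0/0 indeterminate form.

Apply L'Hôpital's rule: differentiate numerator and denominator separately.
  f(x) = 4·x   ⇒   f'(x) = 4
  g(x) = sin(x)   ⇒   g'(x) = cos(x)
  lim(x→0) f'(x)/g'(x) = lim(x→0) (4)/(cos(x))
  = 4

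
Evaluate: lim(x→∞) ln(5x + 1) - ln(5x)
This is an ∞-∞ indeterminate form.

Combine fractions or rationalize to convert ∞-∞ to 0/0 form:
  lim(x→∞) ln(5x + 1) - ln(5x) = 0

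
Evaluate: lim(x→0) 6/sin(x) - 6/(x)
This is an ∞-∞ indeterminate form.

Combine fractions or rationalize to convert ∞-∞ to 0/0 form:
  lim(x→0) 6/sin(x) - 6/(x) = 0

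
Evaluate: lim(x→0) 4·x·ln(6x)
This is a 0·∞ indeterminate form.

Rewrite 0·∞ as a quotient (0/0 or ∞/∞ form), then apply L'Hôpital's rule:
  lim(x→0) 4·x·ln(6x) = 0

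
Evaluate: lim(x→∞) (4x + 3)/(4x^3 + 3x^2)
This is an ∞/∞ indeterminate form.

Apply L'Hôpital's rule: differentiate numerator and denominator separately.
  f(x) = 4·x + 3   ⇒   f'(x) = 4
  g(x) = 4·x^3 + 3·x^2   ⇒   g'(x) = 12·x^2 + 6·x
  lim(x→∞) f'(x)/g'(x) = lim(x→∞) (4)/(12·x^2 + 6·x)
  = 0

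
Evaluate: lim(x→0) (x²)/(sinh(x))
This is a 0/0 indeterminate form.

Apply L'Hôpital's rule: differentiate numerator and denominator separately.
  f(x) = x^2   ⇒   f'(x) = 2·x
  g(x) = sinh(x)   ⇒   g'(x) = cosh(x)
  lim(x→0) f'(x)/g'(x) = lim(x→0) (2·x)/(cosh(x))
  = 0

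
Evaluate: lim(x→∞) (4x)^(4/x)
This is an exponential indeterminate form.

For exponential indeterminate forms, take the natural log:
  Let L = lim(x→∞) (4x)^(4/x)
  Then ln(L) = lim(x→∞) [exponent × ln(base)]
  Evaluate using L'Hôpital or standard limits, then exponentiate.
  L = 1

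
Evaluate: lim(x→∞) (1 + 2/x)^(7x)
This is an exponential indeterminate form.

For exponential indeterminate forms, take the natural log:
  Let L = lim(x→∞) (1 + 2/x)^(7x)
  Then ln(L) = lim(x→∞) [exponent × ln(base)]
  Evaluate using L'Hôpital or standard limits, then exponentiate.
  L = e^(14)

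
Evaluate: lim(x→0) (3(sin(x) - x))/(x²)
This is a 0/0 indeterminate form.

Apply L'Hôpital's rule: differentiate numerator and denominator separately.
  f(x) = -3·x + 3·sin(x)   ⇒   f'(x) = 3·cos(x) - 3
  g(x) = x^2   ⇒   g'(x) = 2·x
  lim(x→0) f'(x)/g'(x) = lim(x→0) (3·cos(x) - 3)/(2·x)
  = 0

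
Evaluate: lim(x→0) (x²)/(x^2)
This is a 0/0 indeterminate form.

Apply L'Hôpital's rule: differentiate numerator and denominator separately.
  f(x) = x^2   ⇒   f'(x) = 2·x
  g(x) = x^2   ⇒   g'(x) = 2·x
  lim(x→0) f'(x)/g'(x) = lim(x→0) (2·x)/(2·x)
  = 1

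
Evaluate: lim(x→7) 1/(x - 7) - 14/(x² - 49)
This is an ∞-∞ indeterminate form.

Combine fractions or rationalize to convert ∞-∞ to 0/0 form:
  lim(x→7) 1/(x - 7) - 14/(x² - 49) = 1/14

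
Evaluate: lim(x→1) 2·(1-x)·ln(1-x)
This is a 0·∞ indeterminate form.

Rewrite 0·∞ as a quotient (0/0 or ∞/∞ form), then apply L'Hôpital's rule:
  lim(x→1) 2·(1-x)·ln(1-x) = 0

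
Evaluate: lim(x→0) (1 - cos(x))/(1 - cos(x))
This is a 0/0 indeterminate form.

Apply L'Hôpital's rule: differentiate numerator and denominator separately.
  f(x) = 1 - cos(x)   ⇒   f'(x) = sin(x)
  g(x) = 1 - cos(x)   ⇒   g'(x) = sin(x)
  lim(x→0) f'(x)/g'(x) = lim(x→0) (sin(x))/(sin(x))
  = 1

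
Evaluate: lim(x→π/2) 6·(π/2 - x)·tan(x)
This is a 0·∞ indeterminate form.

Rewrite 0·∞ as a quotient (0/0 or ∞/∞ form), then apply L'Hôpital's rule:
  lim(x→π/2) 6·(π/2 - x)·tan(x) = 6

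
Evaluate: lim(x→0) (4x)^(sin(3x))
This is an exponential indeterminate form.

For exponential indeterminate forms, take the natural log:
  Let L = lim(x→0) (4x)^(sin(3x))
  Then ln(L) = lim(x→0) [exponent × ln(base)]
  Evaluate using L'Hôpital or standard limits, then exponentiate.
  L = 1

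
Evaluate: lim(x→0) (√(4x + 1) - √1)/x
This is a standard limit.

Factor or rationalize the expression:
  lim(x→0) (√(4x + 1) - √1)/x = 2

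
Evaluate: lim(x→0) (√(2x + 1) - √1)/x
This is a standard limit.

Factor or rationalize the expression:
  lim(x→0) (√(2x + 1) - √1)/x = 1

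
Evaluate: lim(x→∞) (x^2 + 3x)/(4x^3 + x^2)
This is an ∞/∞ indeterminate form.

Apply L'Hôpital's rule: differentiate numerator and denominator separately.
  f(x) = x^2 + 3·x   ⇒   f'(x) = 2·x + 3
  g(x) = 4·x^3 + x^2   ⇒   g'(x) = 12·x^2 + 2·x
  lim(x→∞) f'(x)/g'(x) = lim(x→∞) (2·x + 3)/(12·x^2 + 2·x)
  = 0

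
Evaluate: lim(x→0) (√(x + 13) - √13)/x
This is a standard limit.

Factor or rationalize the expression:
  lim(x→0) (√(x + 13) - √13)/x = sqrt(13)/26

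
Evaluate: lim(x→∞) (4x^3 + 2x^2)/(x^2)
This is an ∞/∞ indeterminate form.

Apply L'Hôpital's rule: differentiate numerator and denominator separately.
  f(x) = 4·x^3 + 2·x^2   ⇒   f'(x) = 12·x^2 + 4·x
  g(x) = x^2   ⇒   g'(x) = 2·x
  lim(x→∞) f'(x)/g'(x) = lim(x→∞) (12·x^2 + 4·x)/(2·x)
  = ∞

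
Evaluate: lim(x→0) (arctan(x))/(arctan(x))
This is a 0/0 indeterminate form.

Apply L'Hôpital's rule: differentiate numerator and denominator separately.
  f(x) = atan(x)   ⇒   f'(x) = 1/(x^2 + 1)
  g(x) = atan(x)   ⇒   g'(x) = 1/(x^2 + 1)
  lim(x→0) f'(x)/g'(x) = lim(x→0) (1/(x^2 + 1))/(1/(x^2 + 1))
  = 1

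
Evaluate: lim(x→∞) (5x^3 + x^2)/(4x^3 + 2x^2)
This is an ∞/∞ indeterminate form.

Apply L'Hôpital's rule: differentiate numerator and denominator separately.
  f(x) = 5·x^3 + x^2   ⇒   f'(x) = 15·x^2 + 2·x
  g(x) = 4·x^3 + 2·x^2   ⇒   g'(x) = 12·x^2 + 4·x
  lim(x→∞) f'(x)/g'(x) = lim(x→∞) (15·x^2 + 2·x)/(12·x^2 + 4·x)
  = 5/4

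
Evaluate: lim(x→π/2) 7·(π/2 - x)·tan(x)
This is a 0·∞ indeterminate form.

Rewrite 0·∞ as a quotient (0/0 or ∞/∞ form), then apply L'Hôpital's rule:
  lim(x→π/2) 7·(π/2 - x)·tan(x) = 7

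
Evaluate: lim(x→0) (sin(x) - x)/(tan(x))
This is a 0/0 indeterminate form.

Apply L'Hôpital's rule: differentiate numerator and denominator separately.
  f(x) = -x + sin(x)   ⇒   f'(x) = cos(x) - 1
  g(x) = tan(x)   ⇒   g'(x) = tan(x)^2 + 1
  lim(x→0) f'(x)/g'(x) = lim(x→0) (cos(x) - 1)/(tan(x)^2 + 1)
  = 0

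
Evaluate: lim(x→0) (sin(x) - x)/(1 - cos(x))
This is a 0/0 indeterminate form.

Apply L'Hôpital's rule: differentiate numerator and denominator separately.
  f(x) = -x + sin(x)   ⇒   f'(x) = cos(x) - 1
  g(x) = 1 - cos(x)   ⇒   g'(x) = sin(x)
  lim(x→0) f'(x)/g'(x) = lim(x→0) (cos(x) - 1)/(sin(x))
  = 0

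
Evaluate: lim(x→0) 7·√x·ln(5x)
This is a 0·∞ indeterminate form.

Rewrite 0·∞ as a quotient (0/0 or ∞/∞ form), then apply L'Hôpital's rule:
  lim(x→0) 7·√x·ln(5x) = 0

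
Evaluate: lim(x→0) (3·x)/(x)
This is a 0/0 indeterminate form.

Apply L'Hôpital's rule: differentiate numerator and denominator separately.
  f(x) = 3·x   ⇒   f'(x) = 3
  g(x) = x   ⇒   g'(x) = 1
  lim(x→0) f'(x)/g'(x) = lim(x→0) (3)/(1)
  = 3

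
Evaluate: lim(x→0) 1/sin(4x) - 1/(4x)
This is an ∞-∞ indeterminate form.

Combine fractions or rationalize to convert ∞-∞ to 0/0 form:
  lim(x→0) 1/sin(4x) - 1/(4x) = 0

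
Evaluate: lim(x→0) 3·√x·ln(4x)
This is a 0·∞ indeterminate form.

Rewrite 0·∞ as a quotient (0/0 or ∞/∞ form), then apply L'Hôpital's rule:
  lim(x→0) 3·√x·ln(4x) = 0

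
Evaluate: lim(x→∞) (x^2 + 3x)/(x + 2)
This is an ∞/∞ indeterminate form.

Apply L'Hôpital's rule: differentiate numerator and denominator separately.
  f(x) = x^2 + 3·x   ⇒   f'(x) = 2·x + 3
  g(x) = x + 2   ⇒   g'(x) = 1
  lim(x→∞) f'(x)/g'(x) = lim(x→∞) (2·x + 3)/(1)
  = ∞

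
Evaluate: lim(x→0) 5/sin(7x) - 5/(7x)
This is an ∞-∞ indeterminate form.

Combine fractions or rationalize to convert ∞-∞ to 0/0 form:
  lim(x→0) 5/sin(7x) - 5/(7x) = 0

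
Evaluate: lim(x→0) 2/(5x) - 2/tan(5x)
This is an ∞-∞ indeterminate form.

Combine fractions or rationalize to convert ∞-∞ to 0/0 form:
  lim(x→0) 2/(5x) - 2/tan(5x) = 0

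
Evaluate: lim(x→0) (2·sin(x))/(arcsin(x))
This is a 0/0 indeterminate form.

Apply L'Hôpital's rule: differentiate numerator and denominator separately.
  f(x) = 2·sin(x)   ⇒   f'(x) = 2·cos(x)
  g(x) = asin(x)   ⇒   g'(x) = 1/sqrt(1 - x^2)
  lim(x→0) f'(x)/g'(x) = lim(x→0) (2·cos(x))/(1/sqrt(1 - x^2))
  = 2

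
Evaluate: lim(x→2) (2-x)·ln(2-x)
This is a 0·∞ indeterminate form.

Rewrite 0·∞ as a quotient (0/0 or ∞/∞ form), then apply L'Hôpital's rule:
  lim(x→2) (2-x)·ln(2-x) = 0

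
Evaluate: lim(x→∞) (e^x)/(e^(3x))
This is an ∞/∞ indeterminate form.

Apply L'Hôpital's rule: differentiate numerator and denominator separately.
  f(x) = e^(x)   ⇒   f'(x) = e^(x)
  g(x) = e^(3·x)   ⇒   g'(x) = 3·e^(3·x)
  lim(x→∞) f'(x)/g'(x) = lim(x→∞) (e^(x))/(3·e^(3·x))
  = 0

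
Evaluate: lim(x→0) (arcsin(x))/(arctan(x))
This is a 0/0 indeterminate form.

Apply L'Hôpital's rule: differentiate numerator and denominator separately.
  f(x) = asin(x)   ⇒   f'(x) = 1/sqrt(1 - x^2)
  g(x) = atan(x)   ⇒   g'(x) = 1/(x^2 + 1)
  lim(x→0) f'(x)/g'(x) = lim(x→0) (1/sqrt(1 - x^2))/(1/(x^2 + 1))
  = 1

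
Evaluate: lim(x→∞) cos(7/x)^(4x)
This is an exponential indeterminate form.

For exponential indeterminate forms, take the natural log:
  Let L = lim(x→∞) cos(7/x)^(4x)
  Then ln(L) = lim(x→∞) [exponent × ln(base)]
  Evaluate using L'Hôpital or standard limits, then exponentiate.
  L = 1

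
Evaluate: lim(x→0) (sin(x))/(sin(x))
This is a 0/0 indeterminate form.

Apply L'Hôpital's rule: differentiate numerator and denominator separately.
  f(x) = sin(x)   ⇒   f'(x) = cos(x)
  g(x) = sin(x)   ⇒   g'(x) = cos(x)
  lim(x→0) f'(x)/g'(x) = lim(x→0) (cos(x))/(cos(x))
  = 1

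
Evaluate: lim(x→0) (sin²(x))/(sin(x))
This is a 0/0 indeterminate form.

Apply L'Hôpital's rule: differentiate numerator and denominator separately.
  f(x) = sin(x)^2   ⇒   f'(x) = 2·sin(x)·cos(x)
  g(x) = sin(x)   ⇒   g'(x) = cos(x)
  lim(x→0) f'(x)/g'(x) = lim(x→0) (2·sin(x)·cos(x))/(cos(x))
  = 0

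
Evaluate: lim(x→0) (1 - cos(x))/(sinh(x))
This is a 0/0 indeterminate form.

Apply L'Hôpital's rule: differentiate numerator and denominator separately.
  f(x) = 1 - cos(x)   ⇒   f'(x) = sin(x)
  g(x) = sinh(x)   ⇒   g'(x) = cosh(x)
  lim(x→0) f'(x)/g'(x) = lim(x→0) (sin(x))/(cosh(x))
  = 0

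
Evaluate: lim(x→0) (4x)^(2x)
This is an exponential indeterminate form.

For exponential indeterminate forms, take the natural log:
  Let L = lim(x→0) (4x)^(2x)
  Then ln(L) = lim(x→0) [exponent × ln(base)]
  Evaluate using L'Hôpital or standard limits, then exponentiate.
  L = 1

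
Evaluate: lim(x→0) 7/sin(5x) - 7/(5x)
This is an ∞-∞ indeterminate form.

Combine fractions or rationalize to convert ∞-∞ to 0/0 form:
  lim(x→0) 7/sin(5x) - 7/(5x) = 0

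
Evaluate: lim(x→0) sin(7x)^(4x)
This is an exponential indeterminate form.

For exponential indeterminate forms, take the natural log:
  Let L = lim(x→0) sin(7x)^(4x)
  Then ln(L) = lim(x→0) [exponent × ln(base)]
  Evaluate using L'Hôpital or standard limits, then exponentiate.
  L = 1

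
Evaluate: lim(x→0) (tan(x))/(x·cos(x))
This is a 0/0 indeterminate form.

Apply L'Hôpital's rule: differentiate numerator and denominator separately.
  f(x) = tan(x)   ⇒   f'(x) = tan(x)^2 + 1
  g(x) = x·cos(x)   ⇒   g'(x) = -x·sin(x) + cos(x)
  lim(x→0) f'(x)/g'(x) = lim(x→0) (tan(x)^2 + 1)/(-x·sin(x) + cos(x))
  = 1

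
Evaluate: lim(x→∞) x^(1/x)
This is an exponential indeterminate form.

For exponential indeterminate forms, take the natural log:
  Let L = lim(x→∞) x^(1/x)
  Then ln(L) = lim(x→∞) [exponent × ln(base)]
  Evaluate using L'Hôpital or standard limits, then exponentiate.
  L = 1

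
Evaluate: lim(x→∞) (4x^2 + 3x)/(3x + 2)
This is an ∞/∞ indeterminate form.

Apply L'Hôpital's rule: differentiate numerator and denominator separately.
  f(x) = 4·x^2 + 3·x   ⇒   f'(x) = 8·x + 3
  g(x) = 3·x + 2   ⇒   g'(x) = 3
  lim(x→∞) f'(x)/g'(x) = lim(x→∞) (8·x + 3)/(3)
  = ∞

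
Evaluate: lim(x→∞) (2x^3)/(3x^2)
This is an ∞/∞ indeterminate form.

Apply L'Hôpital's rule: differentiate numerator and denominator separately.
  f(x) = 2·x^3   ⇒   f'(x) = 6·x^2
  g(x) = 3·x^2   ⇒   g'(x) = 6·x
  lim(x→∞) f'(x)/g'(x) = lim(x→∞) (6·x^2)/(6·x)
  = ∞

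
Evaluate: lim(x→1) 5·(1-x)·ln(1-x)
This is a 0·∞ indeterminate form.

Rewrite 0·∞ as a quotient (0/0 or ∞/∞ form), then apply L'Hôpital's rule:
  lim(x→1) 5·(1-x)·ln(1-x) = 0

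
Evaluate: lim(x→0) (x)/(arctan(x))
This is a 0/0 indeterminate form.

Apply L'Hôpital's rule: differentiate numerator and denominator separately.
  f(x) = x   ⇒   f'(x) = 1
  g(x) = atan(x)   ⇒   g'(x) = 1/(x^2 + 1)
  lim(x→0) f'(x)/g'(x) = lim(x→0) (1)/(1/(x^2 + 1))
  = 1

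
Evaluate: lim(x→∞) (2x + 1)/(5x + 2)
This is an ∞/∞ indeterminate form.

Apply L'Hôpital's rule: differentiate numerator and denominator separately.
  f(x) = 2·x + 1   ⇒   f'(x) = 2
  g(x) = 5·x + 2   ⇒   g'(x) = 5
  lim(x→∞) f'(x)/g'(x) = lim(x→∞) (2)/(5)
  = 2/5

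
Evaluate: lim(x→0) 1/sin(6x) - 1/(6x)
This is an ∞-∞ indeterminate form.

Combine fractions or rationalize to convert ∞-∞ to 0/0 form:
  lim(x→0) 1/sin(6x) - 1/(6x) = 0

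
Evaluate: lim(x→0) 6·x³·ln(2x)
This is a 0·∞ indeterminate form.

Rewrite 0·∞ as a quotient (0/0 or ∞/∞ form), then apply L'Hôpital's rule:
  lim(x→0) 6·x³·ln(2x) = 0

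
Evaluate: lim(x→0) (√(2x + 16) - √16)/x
This is a standard limit.

Factor or rationalize the expression:
  lim(x→0) (√(2x + 16) - √16)/x = 1/4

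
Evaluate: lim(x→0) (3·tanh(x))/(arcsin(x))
This is a 0/0 indeterminate form.

Apply L'Hôpital's rule: differentiate numerator and denominator separately.
  f(x) = 3·tanh(x)   ⇒   f'(x) = 3 - 3·tanh(x)^2
  g(x) = asin(x)   ⇒   g'(x) = 1/sqrt(1 - x^2)
  lim(x→0) f'(x)/g'(x) = lim(x→0) (3 - 3·tanh(x)^2)/(1/sqrt(1 - x^2))
  = 3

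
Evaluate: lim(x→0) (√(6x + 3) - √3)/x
This is a standard limit.

Factor or rationalize the expression:
  lim(x→0) (√(6x + 3) - √3)/x = sqrt(3)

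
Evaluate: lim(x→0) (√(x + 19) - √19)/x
This is a standard limit.

Factor or rationalize the expression:
  lim(x→0) (√(x + 19) - √19)/x = sqrt(19)/38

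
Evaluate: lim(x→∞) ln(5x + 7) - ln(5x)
This is an ∞-∞ indeterminate form.

Combine fractions or rationalize to convert ∞-∞ to 0/0 form:
  lim(x→∞) ln(5x + 7) - ln(5x) = 0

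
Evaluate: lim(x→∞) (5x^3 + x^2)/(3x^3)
This is an ∞/∞ indeterminate form.

Apply L'Hôpital's rule: differentiate numerator and denominator separately.
  f(x) = 5·x^3 + x^2   ⇒   f'(x) = 15·x^2 + 2·x
  g(x) = 3·x^3   ⇒   g'(x) = 9·x^2
  lim(x→∞) f'(x)/g'(x) = lim(x→∞) (15·x^2 + 2·x)/(9·x^2)
  = 5/3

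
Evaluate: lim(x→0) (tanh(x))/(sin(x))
This is a 0/0 indeterminate form.

Apply L'Hôpital's rule: differentiate numerator and denominator separately.
  f(x) = tanh(x)   ⇒   f'(x) = 1 - tanh(x)^2
  g(x) = sin(x)   ⇒   g'(x) = cos(x)
  lim(x→0) f'(x)/g'(x) = lim(x→0) (1 - tanh(x)^2)/(cos(x))
  = 1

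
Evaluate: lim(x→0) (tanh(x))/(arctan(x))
This is a 0/0 indeterminate form.

Apply L'Hôpital's rule: differentiate numerator and denominator separately.
  f(x) = tanh(x)   ⇒   f'(x) = 1 - tanh(x)^2
  g(x) = atan(x)   ⇒   g'(x) = 1/(x^2 + 1)
  lim(x→0) f'(x)/g'(x) = lim(x→0) (1 - tanh(x)^2)/(1/(x^2 + 1))
  = 1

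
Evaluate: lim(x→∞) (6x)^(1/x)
This is an exponential indeterminate form.

For exponential indeterminate forms, take the natural log:
  Let L = lim(x→∞) (6x)^(1/x)
  Then ln(L) = lim(x→∞) [exponent × ln(base)]
  Evaluate using L'Hôpital or standard limits, then exponentiate.
  L = 1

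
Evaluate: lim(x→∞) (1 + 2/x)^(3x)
This is an exponential indeterminate form.

For exponential indeterminate forms, take the natural log:
  Let L = lim(x→∞) (1 + 2/x)^(3x)
  Then ln(L) = lim(x→∞) [exponent × ln(base)]
  Evaluate using L'Hôpital or standard limits, then exponentiate.
  L = e^(6)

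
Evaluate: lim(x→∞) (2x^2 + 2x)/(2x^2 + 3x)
This is an ∞/∞ indeterminate form.

Apply L'Hôpital's rule: differentiate numerator and denominator separately.
  f(x) = 2·x^2 + 2·x   ⇒   f'(x) = 4·x + 2
  g(x) = 2·x^2 + 3·x   ⇒   g'(x) = 4·x + 3
  lim(x→∞) f'(x)/g'(x) = lim(x→∞) (4·x + 2)/(4·x + 3)
  = 1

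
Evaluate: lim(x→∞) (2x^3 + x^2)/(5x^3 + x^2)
This is an ∞/∞ indeterminate form.

Apply L'Hôpital's rule: differentiate numerator and denominator separately.
  f(x) = 2·x^3 + x^2   ⇒   f'(x) = 6·x^2 + 2·x
  g(x) = 5·x^3 + x^2   ⇒   g'(x) = 15·x^2 + 2·x
  lim(x→∞) f'(x)/g'(x) = lim(x→∞) (6·x^2 + 2·x)/(15·x^2 + 2·x)
  = 2/5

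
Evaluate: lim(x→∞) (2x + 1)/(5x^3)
This is an ∞/∞ indeterminate form.

Apply L'Hôpital's rule: differentiate numerator and denominator separately.
  f(x) = 2·x + 1   ⇒   f'(x) = 2
  g(x) = 5·x^3   ⇒   g'(x) = 15·x^2
  lim(x→∞) f'(x)/g'(x) = lim(x→∞) (2)/(15·x^2)
  = 0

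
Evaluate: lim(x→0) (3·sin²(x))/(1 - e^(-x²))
This is a 0/0 indeterminate form.

Apply L'Hôpital's rule: differentiate numerator and denominator separately.
  f(x) = 3·sin(x)^2   ⇒   f'(x) = 6·sin(x)·cos(x)
  g(x) = 1 - e^(-x^2)   ⇒   g'(x) = 2·x·e^(-x^2)
  lim(x→0) f'(x)/g'(x) = lim(x→0) (6·sin(x)·cos(x))/(2·x·e^(-x^2))
  = 3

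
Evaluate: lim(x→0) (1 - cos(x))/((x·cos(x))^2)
This is a 0/0 indeterminate form.

Apply L'Hôpital's rule: differentiate numerator and denominator separately.
  f(x) = 1 - cos(x)   ⇒   f'(x) = sin(x)
  g(x) = x^2·cos(x)^2   ⇒   g'(x) = -2·x^2·sin(x)·cos(x) + 2·x·cos(x)^2
  lim(x→0) f'(x)/g'(x) = lim(x→0) (sin(x))/(-2·x^2·sin(x)·cos(x) + 2·x·cos(x)^2)
  = 1/2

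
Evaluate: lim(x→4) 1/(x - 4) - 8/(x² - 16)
This is an ∞-∞ indeterminate form.

Combine fractions or rationalize to convert ∞-∞ to 0/0 form:
  lim(x→4) 1/(x - 4) - 8/(x² - 16) = 1/8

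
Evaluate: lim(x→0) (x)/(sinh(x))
This is a 0/0 indeterminate form.

Apply L'Hôpital's rule: differentiate numerator and denominator separately.
  f(x) = x   ⇒   f'(x) = 1
  g(x) = sinh(x)   ⇒   g'(x) = cosh(x)
  lim(x→0) f'(x)/g'(x) = lim(x→0) (1)/(cosh(x))
  = 1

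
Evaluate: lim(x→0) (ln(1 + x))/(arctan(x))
This is a 0/0 indeterminate form.

Apply L'Hôpital's rule: differentiate numerator and denominator separately.
  f(x) = ln(x + 1)   ⇒   f'(x) = 1/(x + 1)
  g(x) = atan(x)   ⇒   g'(x) = 1/(x^2 + 1)
  lim(x→0) f'(x)/g'(x) = lim(x→0) (1/(x + 1))/(1/(x^2 + 1))
  = 1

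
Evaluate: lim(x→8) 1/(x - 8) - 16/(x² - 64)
This is an ∞-∞ indeterminate form.

Combine fractions or rationalize to convert ∞-∞ to 0/0 form:
  lim(x→8) 1/(x - 8) - 16/(x² - 64) = 1/16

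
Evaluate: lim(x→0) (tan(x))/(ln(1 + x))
This is a 0/0 indeterminate form.

Apply L'Hôpital's rule: differentiate numerator and denominator separately.
  f(x) = tan(x)   ⇒   f'(x) = tan(x)^2 + 1
  g(x) = ln(x + 1)   ⇒   g'(x) = 1/(x + 1)
  lim(x→0) f'(x)/g'(x) = lim(x→0) (tan(x)^2 + 1)/(1/(x + 1))
  = 1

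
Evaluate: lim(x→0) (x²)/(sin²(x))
This is a 0/0 indeterminate form.

Apply L'Hôpital's rule: differentiate numerator and denominator separately.
  f(x) = x^2   ⇒   f'(x) = 2·x
  g(x) = sin(x)^2   ⇒   g'(x) = 2·sin(x)·cos(x)
  lim(x→0) f'(x)/g'(x) = lim(x→0) (2·x)/(2·sin(x)·cos(x))
  = 1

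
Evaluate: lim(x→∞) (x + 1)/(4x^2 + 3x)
This is an ∞/∞ indeterminate form.

Apply L'Hôpital's rule: differentiate numerator and denominator separately.
  f(x) = x + 1   ⇒   f'(x) = 1
  g(x) = 4·x^2 + 3·x   ⇒   g'(x) = 8·x + 3
  lim(x→∞) f'(x)/g'(x) = lim(x→∞) (1)/(8·x + 3)
  = 0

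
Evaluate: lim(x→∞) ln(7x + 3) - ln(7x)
This is an ∞-∞ indeterminate form.

Combine fractions or rationalize to convert ∞-∞ to 0/0 form:
  lim(x→∞) ln(7x + 3) - ln(7x) = 0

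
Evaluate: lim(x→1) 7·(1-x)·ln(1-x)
This is a 0·∞ indeterminate form.

Rewrite 0·∞ as a quotient (0/0 or ∞/∞ form), then apply L'Hôpital's rule:
  lim(x→1) 7·(1-x)·ln(1-x) = 0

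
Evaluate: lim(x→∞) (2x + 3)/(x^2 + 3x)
This is an ∞/∞ indeterminate form.

Apply L'Hôpital's rule: differentiate numerator and denominator separately.
  f(x) = 2·x + 3   ⇒   f'(x) = 2
  g(x) = x^2 + 3·x   ⇒   g'(x) = 2·x + 3
  lim(x→∞) f'(x)/g'(x) = lim(x→∞) (2)/(2·x + 3)
  = 0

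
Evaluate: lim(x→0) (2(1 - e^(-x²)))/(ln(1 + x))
This is a 0/0 indeterminate form.

Apply L'Hôpital's rule: differentiate numerator and denominator separately.
  f(x) = 2 - 2·e^(-x^2)   ⇒   f'(x) = 4·x·e^(-x^2)
  g(x) = ln(x + 1)   ⇒   g'(x) = 1/(x + 1)
  lim(x→0) f'(x)/g'(x) = lim(x→0) (4·x·e^(-x^2))/(1/(x + 1))
  = 0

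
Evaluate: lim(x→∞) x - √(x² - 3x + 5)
This is an ∞-∞ indeterminate form.

Combine fractions or rationalize to convert ∞-∞ to 0/0 form:
  lim(x→∞) x - √(x² - 3x + 5) = 3/2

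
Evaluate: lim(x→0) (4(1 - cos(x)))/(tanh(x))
This is a 0/0 indeterminate form.

Apply L'Hôpital's rule: differentiate numerator and denominator separately.
  f(x) = 4 - 4·cos(x)   ⇒   f'(x) = 4·sin(x)
  g(x) = tanh(x)   ⇒   g'(x) = 1 - tanh(x)^2
  lim(x→0) f'(x)/g'(x) = lim(x→0) (4·sin(x))/(1 - tanh(x)^2)
  = 0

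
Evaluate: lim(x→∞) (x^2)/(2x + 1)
This is an ∞/∞ indeterminate form.

Apply L'Hôpital's rule: differentiate numerator and denominator separately.
  f(x) = x^2   ⇒   f'(x) = 2·x
  g(x) = 2·x + 1   ⇒   g'(x) = 2
  lim(x→∞) f'(x)/g'(x) = lim(x→∞) (2·x)/(2)
  = ∞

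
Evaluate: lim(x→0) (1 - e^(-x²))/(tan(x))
This is a 0/0 indeterminate form.

Apply L'Hôpital's rule: differentiate numerator and denominator separately.
  f(x) = 1 - e^(-x^2)   ⇒   f'(x) = 2·x·e^(-x^2)
  g(x) = tan(x)   ⇒   g'(x) = tan(x)^2 + 1
  lim(x→0) f'(x)/g'(x) = lim(x→0) (2·x·e^(-x^2))/(tan(x)^2 + 1)
  = 0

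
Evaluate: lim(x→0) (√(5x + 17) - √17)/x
This is a standard limit.

Factor or rationalize the expression:
  lim(x→0) (√(5x + 17) - √17)/x = 5·sqrt(17)/34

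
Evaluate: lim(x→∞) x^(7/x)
This is an exponential indeterminate form.

For exponential indeterminate forms, take the natural log:
  Let L = lim(x→∞) x^(7/x)
  Then ln(L) = lim(x→∞) [exponent × ln(base)]
  Evaluate using L'Hôpital or standard limits, then exponentiate.
  L = 1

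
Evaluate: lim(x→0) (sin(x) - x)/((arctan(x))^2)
This is a 0/0 indeterminate form.

Apply L'Hôpital's rule: differentiate numerator and denominator separately.
  f(x) = -x + sin(x)   ⇒   f'(x) = cos(x) - 1
  g(x) = atan(x)^2   ⇒   g'(x) = 2·atan(x)/(x^2 + 1)
  lim(x→0) f'(x)/g'(x) = lim(x→0) (cos(x) - 1)/(2·atan(x)/(x^2 + 1))
  = 0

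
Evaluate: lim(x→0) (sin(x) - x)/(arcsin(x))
This is a 0/0 indeterminate form.

Apply L'Hôpital's rule: differentiate numerator and denominator separately.
  f(x) = -x + sin(x)   ⇒   f'(x) = cos(x) - 1
  g(x) = asin(x)   ⇒   g'(x) = 1/sqrt(1 - x^2)
  lim(x→0) f'(x)/g'(x) = lim(x→0) (cos(x) - 1)/(1/sqrt(1 - x^2))
  = 0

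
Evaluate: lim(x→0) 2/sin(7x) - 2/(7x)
This is an ∞-∞ indeterminate form.

Combine fractions or rationalize to convert ∞-∞ to 0/0 form:
  lim(x→0) 2/sin(7x) - 2/(7x) = 0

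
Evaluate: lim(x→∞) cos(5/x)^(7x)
This is an exponential indeterminate form.

For exponential indeterminate forms, take the natural log:
  Let L = lim(x→∞) cos(5/x)^(7x)
  Then ln(L) = lim(x→∞) [exponent × ln(base)]
  Evaluate using L'Hôpital or standard limits, then exponentiate.
  L = 1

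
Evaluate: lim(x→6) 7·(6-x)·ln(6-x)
This is a 0·∞ indeterminate form.

Rewrite 0·∞ as a quotient (0/0 or ∞/∞ form), then apply L'Hôpital's rule:
  lim(x→6) 7·(6-x)·ln(6-x) = 0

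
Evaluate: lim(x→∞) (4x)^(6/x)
This is an exponential indeterminate form.

For exponential indeterminate forms, take the natural log:
  Let L = lim(x→∞) (4x)^(6/x)
  Then ln(L) = lim(x→∞) [exponent × ln(base)]
  Evaluate using L'Hôpital or standard limits, then exponentiate.
  L = 1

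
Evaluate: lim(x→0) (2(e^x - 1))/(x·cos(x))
This is a 0/0 indeterminate form.

Apply L'Hôpital's rule: differentiate numerator and denominator separately.
  f(x) = 2·e^(x) - 2   ⇒   f'(x) = 2·e^(x)
  g(x) = x·cos(x)   ⇒   g'(x) = -x·sin(x) + cos(x)
  lim(x→0) f'(x)/g'(x) = lim(x→0) (2·e^(x))/(-x·sin(x) + cos(x))
  = 2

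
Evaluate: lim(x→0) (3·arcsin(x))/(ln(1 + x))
This is a 0/0 indeterminate form.

Apply L'Hôpital's rule: differentiate numerator and denominator separately.
  f(x) = 3·asin(x)   ⇒   f'(x) = 3/sqrt(1 - x^2)
  g(x) = ln(x + 1)   ⇒   g'(x) = 1/(x + 1)
  lim(x→0) f'(x)/g'(x) = lim(x→0) (3/sqrt(1 - x^2))/(1/(x + 1))
  = 3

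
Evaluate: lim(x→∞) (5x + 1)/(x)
This is an ∞/∞ indeterminate form.

Apply L'Hôpital's rule: differentiate numerator and denominator separately.
  f(x) = 5·x + 1   ⇒   f'(x) = 5
  g(x) = x   ⇒   g'(x) = 1
  lim(x→∞) f'(x)/g'(x) = lim(x→∞) (5)/(1)
  = 5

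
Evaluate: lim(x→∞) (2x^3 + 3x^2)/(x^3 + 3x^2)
This is an ∞/∞ indeterminate form.

Apply L'Hôpital's rule: differentiate numerator and denominator separately.
  f(x) = 2·x^3 + 3·x^2   ⇒   f'(x) = 6·x^2 + 6·x
  g(x) = x^3 + 3·x^2   ⇒   g'(x) = 3·x^2 + 6·x
  lim(x→∞) f'(x)/g'(x) = lim(x→∞) (6·x^2 + 6·x)/(3·x^2 + 6·x)
  = 2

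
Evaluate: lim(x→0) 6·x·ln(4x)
This is a 0·∞ indeterminate form.

Rewrite 0·∞ as a quotient (0/0 or ∞/∞ form), then apply L'Hôpital's rule:
  lim(x→0) 6·x·ln(4x) = 0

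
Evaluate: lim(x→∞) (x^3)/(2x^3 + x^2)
This is an ∞/∞ indeterminate form.

Apply L'Hôpital's rule: differentiate numerator and denominator separately.
  f(x) = x^3   ⇒   f'(x) = 3·x^2
  g(x) = 2·x^3 + x^2   ⇒   g'(x) = 6·x^2 + 2·x
  lim(x→∞) f'(x)/g'(x) = lim(x→∞) (3·x^2)/(6·x^2 + 2·x)
  = 1/2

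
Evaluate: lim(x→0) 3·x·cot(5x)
This is a 0·∞ indeterminate form.

Rewrite 0·∞ as a quotient (0/0 or ∞/∞ form), then apply L'Hôpital's rule:
  lim(x→0) 3·x·cot(5x) = 3/5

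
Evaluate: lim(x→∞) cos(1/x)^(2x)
This is an exponential indeterminate form.

For exponential indeterminate forms, take the natural log:
  Let L = lim(x→∞) cos(1/x)^(2x)
  Then ln(L) = lim(x→∞) [exponent × ln(base)]
  Evaluate using L'Hôpital or standard limits, then exponentiate.
  L = 1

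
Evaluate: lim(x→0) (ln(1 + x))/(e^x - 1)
This is a 0/0 indeterminate form.

Apply L'Hôpital's rule: differentiate numerator and denominator separately.
  f(x) = ln(x + 1)   ⇒   f'(x) = 1/(x + 1)
  g(x) = e^(x) - 1   ⇒   g'(x) = e^(x)
  lim(x→0) f'(x)/g'(x) = lim(x→0) (1/(x + 1))/(e^(x))
  = 1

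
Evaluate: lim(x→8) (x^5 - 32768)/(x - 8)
This is a standard limit.

Factor or rationalize the expression:
  lim(x→8) (x^5 - 32768)/(x - 8) = 20480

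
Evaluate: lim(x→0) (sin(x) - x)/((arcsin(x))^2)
This is a 0/0 indeterminate form.

Apply L'Hôpital's rule: differentiate numerator and denominator separately.
  f(x) = -x + sin(x)   ⇒   f'(x) = cos(x) - 1
  g(x) = asin(x)^2   ⇒   g'(x) = 2·asin(x)/sqrt(1 - x^2)
  lim(x→0) f'(x)/g'(x) = lim(x→0) (cos(x) - 1)/(2·asin(x)/sqrt(1 - x^2))
  = 0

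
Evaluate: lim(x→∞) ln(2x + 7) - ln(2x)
This is an ∞-∞ indeterminate form.

Combine fractions or rationalize to convert ∞-∞ to 0/0 form:
  lim(x→∞) ln(2x + 7) - ln(2x) = 0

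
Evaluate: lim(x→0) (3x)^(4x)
This is an exponential indeterminate form.

For exponential indeterminate forms, take the natural log:
  Let L = lim(x→0) (3x)^(4x)
  Then ln(L) = lim(x→0) [exponent × ln(base)]
  Evaluate using L'Hôpital or standard limits, then exponentiate.
  L = 1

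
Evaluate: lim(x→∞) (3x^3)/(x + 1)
This is an ∞/∞ indeterminate form.

Apply L'Hôpital's rule: differentiate numerator and denominator separately.
  f(x) = 3·x^3   ⇒   f'(x) = 9·x^2
  g(x) = x + 1   ⇒   g'(x) = 1
  lim(x→∞) f'(x)/g'(x) = lim(x→∞) (9·x^2)/(1)
  = ∞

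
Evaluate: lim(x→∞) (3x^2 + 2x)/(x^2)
This is an ∞/∞ indeterminate form.

Apply L'Hôpital's rule: differentiate numerator and denominator separately.
  f(x) = 3·x^2 + 2·x   ⇒   f'(x) = 6·x + 2
  g(x) = x^2   ⇒   g'(x) = 2·x
  lim(x→∞) f'(x)/g'(x) = lim(x→∞) (6·x + 2)/(2·x)
  = 3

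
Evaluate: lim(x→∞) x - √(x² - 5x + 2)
This is an ∞-∞ indeterminate form.

Combine fractions or rationalize to convert ∞-∞ to 0/0 form:
  lim(x→∞) x - √(x² - 5x + 2) = 5/2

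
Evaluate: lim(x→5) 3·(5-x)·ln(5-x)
This is a 0·∞ indeterminate form.

Rewrite 0·∞ as a quotient (0/0 or ∞/∞ form), then apply L'Hôpital's rule:
  lim(x→5) 3·(5-x)·ln(5-x) = 0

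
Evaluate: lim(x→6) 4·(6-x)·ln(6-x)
This is a 0·∞ indeterminate form.

Rewrite 0·∞ as a quotient (0/0 or ∞/∞ form), then apply L'Hôpital's rule:
  lim(x→6) 4·(6-x)·ln(6-x) = 0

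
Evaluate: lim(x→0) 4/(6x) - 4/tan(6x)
This is an ∞-∞ indeterminate form.

Combine fractions or rationalize to convert ∞-∞ to 0/0 form:
  lim(x→0) 4/(6x) - 4/tan(6x) = 0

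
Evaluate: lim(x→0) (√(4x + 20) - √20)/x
This is a standard limit.

Factor or rationalize the expression:
  lim(x→0) (√(4x + 20) - √20)/x = sqrt(5)/5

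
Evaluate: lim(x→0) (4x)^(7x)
This is an exponential indeterminate form.

For exponential indeterminate forms, take the natural log:
  Let L = lim(x→0) (4x)^(7x)
  Then ln(L) = lim(x→0) [exponent × ln(base)]
  Evaluate using L'Hôpital or standard limits, then exponentiate.
  L = 1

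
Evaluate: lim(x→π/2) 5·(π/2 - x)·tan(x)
This is a 0·∞ indeterminate form.

Rewrite 0·∞ as a quotient (0/0 or ∞/∞ form), then apply L'Hôpital's rule:
  lim(x→π/2) 5·(π/2 - x)·tan(x) = 5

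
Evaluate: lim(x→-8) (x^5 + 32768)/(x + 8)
This is a standard limit.

Factor or rationalize the expression:
  lim(x→-8) (x^5 + 32768)/(x + 8) = 20480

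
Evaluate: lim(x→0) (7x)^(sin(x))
This is an exponential indeterminate form.

For exponential indeterminate forms, take the natural log:
  Let L = lim(x→0) (7x)^(sin(x))
  Then ln(L) = lim(x→0) [exponent × ln(base)]
  Evaluate using L'Hôpital or standard limits, then exponentiate.
  L = 1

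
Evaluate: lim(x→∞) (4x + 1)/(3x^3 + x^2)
This is an ∞/∞ indeterminate form.

Apply L'Hôpital's rule: differentiate numerator and denominator separately.
  f(x) = 4·x + 1   ⇒   f'(x) = 4
  g(x) = 3·x^3 + x^2   ⇒   g'(x) = 9·x^2 + 2·x
  lim(x→∞) f'(x)/g'(x) = lim(x→∞) (4)/(9·x^2 + 2·x)
  = 0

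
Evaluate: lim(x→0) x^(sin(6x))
This is an exponential indeterminate form.

For exponential indeterminate forms, take the natural log:
  Let L = lim(x→0) x^(sin(6x))
  Then ln(L) = lim(x→0) [exponent × ln(base)]
  Evaluate using L'Hôpital or standard limits, then exponentiate.
  L = 1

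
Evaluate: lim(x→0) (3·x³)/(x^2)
This is a 0/0 indeterminate form.

Apply L'Hôpital's rule: differentiate numerator and denominator separately.
  f(x) = 3·x^3   ⇒   f'(x) = 9·x^2
  g(x) = x^2   ⇒   g'(x) = 2·x
  lim(x→0) f'(x)/g'(x) = lim(x→0) (9·x^2)/(2·x)
  = 0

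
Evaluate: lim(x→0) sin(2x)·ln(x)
This is a 0·∞ indeterminate form.

Rewrite 0·∞ as a quotient (0/0 or ∞/∞ form), then apply L'Hôpital's rule:
  lim(x→0) sin(2x)·ln(x) = 0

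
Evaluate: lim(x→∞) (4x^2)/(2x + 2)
This is an ∞/∞ indeterminate form.

Apply L'Hôpital's rule: differentiate numerator and denominator separately.
  f(x) = 4·x^2   ⇒   f'(x) = 8·x
  g(x) = 2·x + 2   ⇒   g'(x) = 2
  lim(x→∞) f'(x)/g'(x) = lim(x→∞) (8·x)/(2)
  = ∞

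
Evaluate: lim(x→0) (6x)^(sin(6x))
This is an exponential indeterminate form.

For exponential indeterminate forms, take the natural log:
  Let L = lim(x→0) (6x)^(sin(6x))
  Then ln(L) = lim(x→0) [exponent × ln(base)]
  Evaluate using L'Hôpital or standard limits, then exponentiate.
  L = 1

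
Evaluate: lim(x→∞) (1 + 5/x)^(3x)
This is an exponential indeterminate form.

For exponential indeterminate forms, take the natural log:
  Let L = lim(x→∞) (1 + 5/x)^(3x)
  Then ln(L) = lim(x→∞) [exponent × ln(base)]
  Evaluate using L'Hôpital or standard limits, then exponentiate.
  L = e^(15)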